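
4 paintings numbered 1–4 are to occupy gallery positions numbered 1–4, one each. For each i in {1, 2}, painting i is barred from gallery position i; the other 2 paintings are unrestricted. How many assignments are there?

Let Aᵢ (for i ∈ {1, 2}) be the placements that put painting i in its forbidden gallery position. Any j of these fix j positions, leaving (4−j)! ways to fill the rest, and there are C(2,j) ways to pick which j.
By inclusion–exclusion, the number of valid placements is Σ_{j=0}^{2} (−1)^j C(2,j)·(4−j)!.
Computing: 24 − 12 + 2 = 14.

14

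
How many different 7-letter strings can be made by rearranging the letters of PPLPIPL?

105

Letter multiplicities in PPLPIPL: I×1, L×2, P×4.
The number of distinct arrangements is 7!/(4!·2!) = 5040/48 = 105.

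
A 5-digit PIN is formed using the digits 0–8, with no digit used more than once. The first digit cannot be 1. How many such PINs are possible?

13440

The first digit has 9−1 = 8 choices (anything except 1).
The remaining 4 digits are filled from the other 8 symbols without repetition: 8 × 7 × 6 × 5 = 1680.
Total: 8 × 1680 = 13440.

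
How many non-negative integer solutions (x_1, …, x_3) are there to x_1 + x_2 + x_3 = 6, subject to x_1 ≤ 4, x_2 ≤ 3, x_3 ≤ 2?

9

By stars and bars, unrestricted non-negative solutions to x_1+…+x_3 = 6 number C(6+2,2) = 28.
Subtract solutions that violate a single cap (substitute x_i' = x_i − (cap_i+1)): x_1 ≥ 5 gives C(3,2) = 3; x_2 ≥ 4 gives C(4,2) = 6; x_3 ≥ 3 gives C(5,2) = 10. Together 19.
No two caps can be exceeded simultaneously, so the pair terms are all 0.
By inclusion–exclusion the count is 28 − 19 + 0 = 9.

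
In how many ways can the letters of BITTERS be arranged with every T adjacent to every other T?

Treat the 2 copies of T as a single block. The multiset to arrange is then {TT, B, E, I, R, S}, 6 items in all.
All 6 items are distinct, so there are (6)! = 720 arrangements.

720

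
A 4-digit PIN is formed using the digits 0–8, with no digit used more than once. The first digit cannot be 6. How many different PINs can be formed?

2688

The first digit has 9−1 = 8 choices (anything except 6).
The remaining 3 digits are filled from the other 8 symbols without repetition: 8 × 7 × 6 = 336.
Total: 8 × 336 = 2688.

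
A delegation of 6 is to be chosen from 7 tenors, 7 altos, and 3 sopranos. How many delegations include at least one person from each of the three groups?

8967

Unrestricted: C(17,6) = 12376 ways to pick any 6 of the 17.
Selections missing a whole group: no tenors → C(10,6) = 210; no altos → C(10,6) = 210; no sopranos → C(14,6) = 3003.
Add back selections omitting two groups (i.e. drawn from a single group): C(7,6) + C(7,6) + C(3,6) = 14.
By inclusion–exclusion: 12376 − 3423 + 14 = 8967.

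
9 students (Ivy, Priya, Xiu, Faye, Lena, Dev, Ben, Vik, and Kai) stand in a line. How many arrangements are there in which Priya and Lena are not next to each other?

282240

There are 9! = 362880 arrangements in all. If Priya and Lena are adjacent, merging them into one block gives 2·(8)! = 80640 arrangements.
Complementary counting: 362880 − 80640 = 282240.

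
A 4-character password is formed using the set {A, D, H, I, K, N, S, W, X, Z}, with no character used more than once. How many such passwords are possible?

Choose and order 4 of the 10 symbols: the first character has 10 options, the next 9, then 8, 7.
That product is 10 × 9 × 8 × 7 = 5040.

5040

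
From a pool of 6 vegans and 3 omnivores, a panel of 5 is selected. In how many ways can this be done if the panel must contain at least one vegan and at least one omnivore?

120

Unrestricted: C(9,5) = 126 ways to pick any 5 of the 9.
Subtract selections that omit an entire group: no vegans → C(3,5) = 0; no omnivores → C(6,5) = 6.
Both groups omitted at once is impossible, so 126 − 6 = 120.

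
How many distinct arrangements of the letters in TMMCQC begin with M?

Fix M in the first position and arrange the remaining 5 letters.
Those 5 letters have C appearing twice, giving (5)!/(2!) = 60.

60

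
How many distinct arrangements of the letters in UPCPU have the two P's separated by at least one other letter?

There are 5!/(2!·2!) = 30 arrangements of UPCPU in total.
Arrangements with the P's together: treat PP as one letter, giving (4)!/(2!) = 12.
Hence 30 − 12 = 18.

18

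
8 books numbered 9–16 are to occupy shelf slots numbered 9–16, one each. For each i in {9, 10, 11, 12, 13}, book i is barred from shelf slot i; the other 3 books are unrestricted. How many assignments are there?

Let Aᵢ (for 9 ≤ i ≤ 13) be the placements that put book i in its forbidden shelf slot. Any j of these fix j positions, leaving (8−j)! ways to fill the rest, and there are C(5,j) ways to pick which j.
By inclusion–exclusion, the number of valid placements is Σ_{j=0}^{5} (−1)^j C(5,j)·(8−j)!.
Computing: 40320 − 25200 + 7200 − 1200 + 120 − 6 = 21234.

21234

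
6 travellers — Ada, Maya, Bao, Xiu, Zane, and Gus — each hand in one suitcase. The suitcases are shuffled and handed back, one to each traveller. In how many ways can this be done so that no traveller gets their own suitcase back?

265

Count assignments avoiding every fixed point. For any j of the 6 travellers fixed to their own suitcase, the other 6−j can be arranged in (6−j)! ways.
By inclusion–exclusion this is Σ_{j=0}^{6} (−1)^j C(6,j)·(6−j)!.
Computing: 720 − 720 + 360 − 120 + 30 − 6 + 1 = 265.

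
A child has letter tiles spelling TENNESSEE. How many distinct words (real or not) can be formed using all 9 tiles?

Letter multiplicities in TENNESSEE: E×4, N×2, S×2, T×1.
The number of distinct arrangements is 9!/(4!·2!·2!) = 362880/96 = 3780.

3780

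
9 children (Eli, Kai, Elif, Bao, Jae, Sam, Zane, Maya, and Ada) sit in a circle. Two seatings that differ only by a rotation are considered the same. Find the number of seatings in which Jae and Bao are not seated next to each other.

All circular seatings of 9 people number (8)! = 40320.
Those with Jae next to Bao: fuse the pair into one unit and seat 8 units around a circle — 2·(7)! = 10080.
Subtracting, 40320 − 10080 = 30240.

30240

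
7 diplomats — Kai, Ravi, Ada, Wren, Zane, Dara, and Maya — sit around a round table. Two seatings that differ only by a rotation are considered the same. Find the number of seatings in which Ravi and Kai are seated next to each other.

Glue Ravi and Kai into a block (2 internal orders). Seating 6 units around a circle gives (5)! arrangements.
So 2 × (5)! = 2 × 120 = 240.

240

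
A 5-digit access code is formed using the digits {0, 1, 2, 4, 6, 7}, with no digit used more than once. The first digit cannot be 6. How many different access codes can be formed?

The first digit has 6−1 = 5 choices (anything except 6).
The remaining 4 digits are filled from the other 5 symbols without repetition: 5 × 4 × 3 × 2 = 120.
Total: 5 × 120 = 600.

600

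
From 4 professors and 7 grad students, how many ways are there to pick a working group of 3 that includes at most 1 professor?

119

Split by how many professors are chosen (0 through 1).
Sum: C(4,0)·C(7,3) + C(4,1)·C(7,2) = 35 + 84 = 119.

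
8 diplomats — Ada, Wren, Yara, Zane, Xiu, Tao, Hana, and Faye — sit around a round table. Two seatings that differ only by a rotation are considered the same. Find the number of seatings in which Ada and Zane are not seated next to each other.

Without the restriction there are (7)! = 5040 seatings.
Seatings with Ada beside Zane: treat them as a block with 2 internal orders, giving 2 × (6)! = 1440.
Subtracting, 5040 − 1440 = 3600.

3600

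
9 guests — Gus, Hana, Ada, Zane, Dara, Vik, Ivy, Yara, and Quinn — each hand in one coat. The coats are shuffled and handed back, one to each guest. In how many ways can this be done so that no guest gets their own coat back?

133496

This is the derangement count D_9: permutations of 9 items with no fixed point.
By inclusion–exclusion this is Σ_{j=0}^{9} (−1)^j C(9,j)·(9−j)!.
Computing: 362880 − 362880 + 181440 − 60480 + 15120 − 3024 + 504 − 72 + 9 − 1 = 133496.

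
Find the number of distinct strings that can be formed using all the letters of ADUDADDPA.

Letter multiplicities in ADUDADDPA: A×3, D×4, P×1, U×1.
The number of distinct arrangements is 9!/(4!·3!) = 362880/144 = 2520.

2520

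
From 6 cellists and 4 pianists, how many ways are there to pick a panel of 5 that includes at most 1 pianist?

66

Split by how many pianists are chosen (0 through 1).
Sum: C(4,0)·C(6,5) + C(4,1)·C(6,4) = 6 + 60 = 66.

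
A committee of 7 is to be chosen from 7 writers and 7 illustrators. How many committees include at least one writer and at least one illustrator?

Unrestricted: C(14,7) = 3432 ways to pick any 7 of the 14.
Subtract selections that omit an entire group: no writers → C(7,7) = 1; no illustrators → C(7,7) = 1.
Both groups omitted at once is impossible, so 3432 − 2 = 3430.

3430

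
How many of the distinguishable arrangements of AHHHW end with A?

4

Fix A in the last position and arrange the remaining 4 letters.
Those 4 letters have H appearing 3 times, giving (4)!/(3!) = 4.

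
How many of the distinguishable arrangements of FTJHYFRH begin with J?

Fix J in the first position and arrange the remaining 7 letters.
Those 7 letters have F appearing twice and H appearing twice, giving (7)!/(2!·2!) = 1260.

1260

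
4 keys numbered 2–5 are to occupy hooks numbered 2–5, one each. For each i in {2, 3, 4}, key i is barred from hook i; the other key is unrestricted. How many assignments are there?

Let Aᵢ (for i ∈ {2, 3, 4}) be the placements that put key i in its forbidden hook. Any j of these fix j positions, leaving (4−j)! ways to fill the rest, and there are C(3,j) ways to pick which j.
By inclusion–exclusion, the number of valid placements is Σ_{j=0}^{3} (−1)^j C(3,j)·(4−j)!.
Computing: 24 − 18 + 6 − 1 = 11.

11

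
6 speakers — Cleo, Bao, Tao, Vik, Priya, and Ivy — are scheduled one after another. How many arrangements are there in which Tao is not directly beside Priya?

480

Of the 6! = 720 arrangements, those with Tao and Priya adjacent number 2 × 5! = 240 (treat the pair as a block with 2 internal orders).
So 720 − 240 = 480 arrangements keep them apart.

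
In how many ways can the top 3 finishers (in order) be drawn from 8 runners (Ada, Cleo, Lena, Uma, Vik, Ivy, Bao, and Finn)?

There are 8 choices for 1st place, 7 for 2nd, and 6 for 3rd.
That gives 8 × 7 × 6 = 336.

336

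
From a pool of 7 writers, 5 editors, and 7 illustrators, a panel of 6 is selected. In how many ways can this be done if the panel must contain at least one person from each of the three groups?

22295

Total 6-person selections from all 19: C(19,6) = 27132.
Subtract selections that omit an entire group: no writers → C(12,6) = 924; no editors → C(14,6) = 3003; no illustrators → C(12,6) = 924.
Add back selections omitting two groups (i.e. drawn from a single group): C(7,6) + C(5,6) + C(7,6) = 14.
By inclusion–exclusion: 27132 − 4851 + 14 = 22295.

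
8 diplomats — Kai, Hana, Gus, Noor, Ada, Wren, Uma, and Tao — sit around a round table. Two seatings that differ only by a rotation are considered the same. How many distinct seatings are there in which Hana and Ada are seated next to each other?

1440

Glue Hana and Ada into a block (2 internal orders). Seating 7 units around a circle gives (6)! arrangements.
So 2 × (6)! = 2 × 720 = 1440.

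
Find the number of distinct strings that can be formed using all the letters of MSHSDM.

180

Letter multiplicities in MSHSDM: D×1, H×1, M×2, S×2.
So there are 6! / (2!·2!) = 180 distinguishable arrangements.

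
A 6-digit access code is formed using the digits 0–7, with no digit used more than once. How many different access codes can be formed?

20160

With no repetition, fill the 6 digits in order: 8 choices, then 7, down to 3.
8 × 7 × 6 × 5 × 4 × 3 = 20160.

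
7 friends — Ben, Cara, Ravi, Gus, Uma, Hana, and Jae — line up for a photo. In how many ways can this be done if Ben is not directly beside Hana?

3600

There are 7! = 5040 arrangements in all. If Ben and Hana are adjacent, merging them into one block gives 2·(6)! = 1440 arrangements.
So 5040 − 1440 = 3600 arrangements keep them apart.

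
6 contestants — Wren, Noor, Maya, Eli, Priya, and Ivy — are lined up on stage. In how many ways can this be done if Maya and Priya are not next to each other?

480

There are 6! = 720 arrangements in all. If Maya and Priya are adjacent, merging them into one block gives 2·(5)! = 240 arrangements.
Complementary counting: 720 − 240 = 480.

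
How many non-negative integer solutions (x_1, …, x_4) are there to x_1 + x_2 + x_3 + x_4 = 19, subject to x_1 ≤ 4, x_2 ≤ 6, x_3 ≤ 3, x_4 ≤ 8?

Ignoring the caps, the number of non-negative solutions to x_1+…+x_4 = 19 is C(22,3) = 1540.
Subtract solutions that violate a single cap (substitute x_i' = x_i − (cap_i+1)): x_1 ≥ 5 gives C(17,3) = 680; x_2 ≥ 7 gives C(15,3) = 455; x_3 ≥ 4 gives C(18,3) = 816; x_4 ≥ 9 gives C(13,3) = 286. Together 2237.
Add back pairs where two caps are both exceeded: 120 + 286 + 56 + 165 + 20 + 84 = 731.
Subtract triples: 20 + 0 + 4 + 0 = 24.
By inclusion–exclusion the count is 1540 − 2237 + 731 − 24 = 10.

10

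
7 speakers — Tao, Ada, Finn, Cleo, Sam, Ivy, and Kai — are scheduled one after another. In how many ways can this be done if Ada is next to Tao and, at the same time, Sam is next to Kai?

Treat {Ada,Tao} as one block (2 orders) and {Sam,Kai} as another (2 orders).
That leaves 5 units to arrange: 2 × 2 × 5! = 4 × 120 = 480.

480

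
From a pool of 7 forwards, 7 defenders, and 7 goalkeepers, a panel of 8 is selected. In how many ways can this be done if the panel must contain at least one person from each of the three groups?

Total 8-person selections from all 21: C(21,8) = 203490.
Subtract selections that omit an entire group: no forwards → C(14,8) = 3003; no defenders → C(14,8) = 3003; no goalkeepers → C(14,8) = 3003.
Add back selections omitting two groups (i.e. drawn from a single group): C(7,8) + C(7,8) + C(7,8) = 0.
By inclusion–exclusion: 203490 − 9009 + 0 = 194481.

194481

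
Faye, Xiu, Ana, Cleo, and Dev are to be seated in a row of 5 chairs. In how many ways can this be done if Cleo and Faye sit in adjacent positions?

48

Place the 3 others and the Cleo-Faye pair as 4 objects in a line; the pair has 2 internal arrangements.
That gives 2 × 4! = 2 × 24 = 48.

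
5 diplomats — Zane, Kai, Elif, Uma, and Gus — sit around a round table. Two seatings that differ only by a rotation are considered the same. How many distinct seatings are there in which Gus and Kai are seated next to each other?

12

Glue Gus and Kai into a block (2 internal orders). Seating 4 units around a circle gives (3)! arrangements.
So 2 × (3)! = 2 × 6 = 12.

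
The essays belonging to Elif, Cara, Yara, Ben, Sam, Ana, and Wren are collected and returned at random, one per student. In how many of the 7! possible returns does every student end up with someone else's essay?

1854

This is the derangement count D_7: permutations of 7 items with no fixed point.
By inclusion–exclusion this is Σ_{j=0}^{7} (−1)^j C(7,j)·(7−j)!.
Computing: 5040 − 5040 + 2520 − 840 + 210 − 42 + 7 − 1 = 1854.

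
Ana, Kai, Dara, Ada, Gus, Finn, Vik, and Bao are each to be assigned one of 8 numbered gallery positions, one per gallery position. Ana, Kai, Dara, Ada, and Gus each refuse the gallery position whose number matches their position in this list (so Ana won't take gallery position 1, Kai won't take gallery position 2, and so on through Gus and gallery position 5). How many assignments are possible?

21234

Let Aᵢ (for 1 ≤ i ≤ 5) be the placements that put person i in their forbidden gallery position. Any j of these fix j positions, leaving (8−j)! ways to fill the rest, and there are C(5,j) ways to pick which j.
By inclusion–exclusion, the number of valid placements is Σ_{j=0}^{5} (−1)^j C(5,j)·(8−j)!.
Computing: 40320 − 25200 + 7200 − 1200 + 120 − 6 = 21234.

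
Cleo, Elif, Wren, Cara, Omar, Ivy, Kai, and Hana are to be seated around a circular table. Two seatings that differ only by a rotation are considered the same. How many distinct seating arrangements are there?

Seat Cleo anywhere (absorbing the rotational symmetry), then permute the other 7: (7)! = 5040.

5040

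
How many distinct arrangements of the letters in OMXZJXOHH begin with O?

10080

With the first slot taken by O, it remains to arrange the other 8 letters (MXZJXOHH).
Those 8 letters have H appearing twice and X appearing twice, giving (8)!/(2!·2!) = 10080.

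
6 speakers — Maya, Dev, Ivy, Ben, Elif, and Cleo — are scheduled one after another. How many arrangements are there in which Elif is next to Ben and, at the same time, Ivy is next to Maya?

96

Treat {Elif,Ben} as one block (2 orders) and {Ivy,Maya} as another (2 orders).
That leaves 4 units to arrange: 2 × 2 × 4! = 4 × 24 = 96.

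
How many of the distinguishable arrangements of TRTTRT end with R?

With the last slot taken by R, it remains to arrange the other 5 letters (TTTRT).
Those 5 letters have T appearing 4 times, giving (5)!/(4!) = 5.

5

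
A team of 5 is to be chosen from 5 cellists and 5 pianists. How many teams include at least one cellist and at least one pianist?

250

Unrestricted: C(10,5) = 252 ways to pick any 5 of the 10.
Subtract selections that omit an entire group: no cellists → C(5,5) = 1; no pianists → C(5,5) = 1.
Both groups omitted at once is impossible, so 252 − 2 = 250.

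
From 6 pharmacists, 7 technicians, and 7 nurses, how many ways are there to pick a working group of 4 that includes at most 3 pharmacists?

Split by how many pharmacists are chosen (0 through 3).
Sum: C(6,0)·C(14,4) + C(6,1)·C(14,3) + C(6,2)·C(14,2) + C(6,3)·C(14,1) = 1001 + 2184 + 1365 + 280 = 4830.

4830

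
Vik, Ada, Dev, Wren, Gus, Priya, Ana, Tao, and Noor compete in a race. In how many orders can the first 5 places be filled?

15120

This is an ordered selection of 5 from 9: P(9,5).
That gives 9 × 8 × 7 × 6 × 5 = 15120.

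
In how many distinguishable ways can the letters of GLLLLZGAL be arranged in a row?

1512

GLLLLZGAL has 9 letters with G appearing twice and L appearing 5 times.
The number of distinct arrangements is 9!/(5!·2!) = 362880/240 = 1512.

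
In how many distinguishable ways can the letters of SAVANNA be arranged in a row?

SAVANNA has 7 letters with A appearing 3 times and N appearing twice.
So there are 7! / (3!·2!) = 420 distinguishable arrangements.

420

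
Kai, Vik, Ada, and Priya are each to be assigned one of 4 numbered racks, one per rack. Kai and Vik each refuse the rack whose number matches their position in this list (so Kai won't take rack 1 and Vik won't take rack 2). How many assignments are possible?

14

Let Aᵢ (for i ∈ {1, 2}) be the placements that put person i in their forbidden rack. Any j of these fix j positions, leaving (4−j)! ways to fill the rest, and there are C(2,j) ways to pick which j.
By inclusion–exclusion, the number of valid placements is Σ_{j=0}^{2} (−1)^j C(2,j)·(4−j)!.
Computing: 24 − 12 + 2 = 14.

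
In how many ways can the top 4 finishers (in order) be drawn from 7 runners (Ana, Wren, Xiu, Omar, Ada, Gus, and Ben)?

There are 7 choices for 1st place, 6 for 2nd, and so on down to 4 for position 4.
That gives 7 × 6 × 5 × 4 = 840.

840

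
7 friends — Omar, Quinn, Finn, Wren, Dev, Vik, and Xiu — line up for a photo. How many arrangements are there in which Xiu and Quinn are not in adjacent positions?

Of the 7! = 5040 arrangements, those with Xiu and Quinn adjacent number 2 × 6! = 1440 (treat the pair as a block with 2 internal orders).
So 5040 − 1440 = 3600 arrangements keep them apart.

3600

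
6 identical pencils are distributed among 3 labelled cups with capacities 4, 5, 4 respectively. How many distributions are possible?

Ignoring the caps, the number of non-negative solutions to x_1+…+x_3 = 6 is C(8,2) = 28.
Subtract solutions that violate a single cap (substitute x_i' = x_i − (cap_i+1)): x_1 ≥ 5 gives C(3,2) = 3; x_2 ≥ 6 gives C(2,2) = 1; x_3 ≥ 5 gives C(3,2) = 3. Together 7.
No two caps can be exceeded simultaneously, so the pair terms are all 0.
By inclusion–exclusion the count is 28 − 7 + 0 = 21.

21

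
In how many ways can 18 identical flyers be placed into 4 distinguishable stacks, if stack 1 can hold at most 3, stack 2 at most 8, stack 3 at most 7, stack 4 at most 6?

Ignoring the caps, the number of non-negative solutions to x_1+…+x_4 = 18 is C(21,3) = 1330.
Subtract solutions that violate a single cap (substitute x_i' = x_i − (cap_i+1)): x_1 ≥ 4 gives C(17,3) = 680; x_2 ≥ 9 gives C(12,3) = 220; x_3 ≥ 8 gives C(13,3) = 286; x_4 ≥ 7 gives C(14,3) = 364. Together 1550.
Add back pairs where two caps are both exceeded: 56 + 84 + 120 + 4 + 10 + 20 = 294.
By inclusion–exclusion the count is 1330 − 1550 + 294 = 74.

74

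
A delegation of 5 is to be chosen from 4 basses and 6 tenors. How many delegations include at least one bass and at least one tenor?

246

Unrestricted: C(10,5) = 252 ways to pick any 5 of the 10.
Selections missing a whole group: no basses → C(6,5) = 6; no tenors → C(4,5) = 0.
Both groups omitted at once is impossible, so 252 − 6 = 246.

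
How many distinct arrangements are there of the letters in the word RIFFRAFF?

840

The 8 letters of RIFFRAFF have repeats: F appearing 4 times and R appearing twice.
The number of distinct arrangements is 8!/(4!·2!) = 40320/48 = 840.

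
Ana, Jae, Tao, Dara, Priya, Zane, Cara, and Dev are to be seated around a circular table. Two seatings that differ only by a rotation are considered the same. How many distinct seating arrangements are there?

Seat Ana anywhere (absorbing the rotational symmetry), then permute the other 7: (7)! = 5040.

5040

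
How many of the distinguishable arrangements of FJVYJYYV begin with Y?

630

With the first slot taken by Y, it remains to arrange the other 7 letters (FJVJYYV).
Those 7 letters have J appearing twice, V appearing twice, and Y appearing twice, giving (7)!/(2!·2!·2!) = 630.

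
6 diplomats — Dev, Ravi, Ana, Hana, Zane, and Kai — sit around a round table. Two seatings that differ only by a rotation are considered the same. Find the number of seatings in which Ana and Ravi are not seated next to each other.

72

All circular seatings of 6 people number (5)! = 120.
Those with Ana next to Ravi: fuse the pair into one unit and seat 5 units around a circle — 2·(4)! = 48.
Subtracting, 120 − 48 = 72.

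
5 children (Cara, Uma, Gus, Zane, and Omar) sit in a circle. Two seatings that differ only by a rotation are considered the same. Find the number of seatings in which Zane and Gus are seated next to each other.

12

Treat {Zane, Gus} as one unit (2 internal orders) and seat the resulting 4 units around the table: (3)! circular arrangements.
So 2 × (3)! = 2 × 6 = 12.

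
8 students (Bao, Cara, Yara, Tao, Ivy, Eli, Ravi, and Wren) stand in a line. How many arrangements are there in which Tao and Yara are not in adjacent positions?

30240

There are 8! = 40320 arrangements in all. If Tao and Yara are adjacent, merging them into one block gives 2·(7)! = 10080 arrangements.
Complementary counting: 40320 − 10080 = 30240.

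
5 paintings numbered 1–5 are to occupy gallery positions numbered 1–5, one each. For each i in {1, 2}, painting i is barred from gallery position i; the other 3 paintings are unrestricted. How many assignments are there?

Let Aᵢ (for i ∈ {1, 2}) be the placements that put painting i in its forbidden gallery position. Any j of these fix j positions, leaving (5−j)! ways to fill the rest, and there are C(2,j) ways to pick which j.
By inclusion–exclusion, the number of valid placements is Σ_{j=0}^{2} (−1)^j C(2,j)·(5−j)!.
Computing: 120 − 48 + 6 = 78.

78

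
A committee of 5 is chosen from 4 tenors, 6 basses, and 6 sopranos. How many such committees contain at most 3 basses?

Split by how many basses are chosen (0 through 3).
Sum: C(6,0)·C(10,5) + C(6,1)·C(10,4) + C(6,2)·C(10,3) + C(6,3)·C(10,2) = 252 + 1260 + 1800 + 900 = 4212.

4212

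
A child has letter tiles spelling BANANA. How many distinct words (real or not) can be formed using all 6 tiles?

Letter multiplicities in BANANA: A×3, B×1, N×2.
So there are 6! / (3!·2!) = 60 distinguishable arrangements.

60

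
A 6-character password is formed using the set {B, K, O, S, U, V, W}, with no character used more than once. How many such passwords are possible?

This is a permutation of 6 out of 7: P(7,6) = 7!/1!.
That product is 7 × 6 × 5 × 4 × 3 × 2 = 5040.

5040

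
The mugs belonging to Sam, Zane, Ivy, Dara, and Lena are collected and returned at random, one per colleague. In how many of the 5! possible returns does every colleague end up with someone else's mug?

44

Count assignments avoiding every fixed point. For any j of the 5 colleagues fixed to their own mug, the other 5−j can be arranged in (5−j)! ways.
By inclusion–exclusion this is Σ_{j=0}^{5} (−1)^j C(5,j)·(5−j)!.
Computing: 120 − 120 + 60 − 20 + 5 − 1 = 44.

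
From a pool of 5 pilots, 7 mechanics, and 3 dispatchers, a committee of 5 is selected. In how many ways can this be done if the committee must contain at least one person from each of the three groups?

1925

With no constraint there are C(15,5) = 3003 possible selections.
Selections missing a whole group: no pilots → C(10,5) = 252; no mechanics → C(8,5) = 56; no dispatchers → C(12,5) = 792.
Add back selections omitting two groups (i.e. drawn from a single group): C(5,5) + C(7,5) + C(3,5) = 22.
By inclusion–exclusion: 3003 − 1100 + 22 = 1925.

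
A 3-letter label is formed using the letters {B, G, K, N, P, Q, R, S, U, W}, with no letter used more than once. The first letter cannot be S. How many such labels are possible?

The first letter has 10−1 = 9 choices (anything except S).
The remaining 2 letters are filled from the other 9 symbols without repetition: 9 × 8 = 72.
Total: 9 × 72 = 648.

648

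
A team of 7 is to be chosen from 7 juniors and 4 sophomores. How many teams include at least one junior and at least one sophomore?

Unrestricted: C(11,7) = 330 ways to pick any 7 of the 11.
Selections missing a whole group: no juniors → C(4,7) = 0; no sophomores → C(7,7) = 1.
Both groups omitted at once is impossible, so 330 − 1 = 329.

329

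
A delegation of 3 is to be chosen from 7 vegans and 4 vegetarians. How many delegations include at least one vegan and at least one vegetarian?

126

Unrestricted: C(11,3) = 165 ways to pick any 3 of the 11.
Selections missing a whole group: no vegans → C(4,3) = 4; no vegetarians → C(7,3) = 35.
Both groups omitted at once is impossible, so 165 − 39 = 126.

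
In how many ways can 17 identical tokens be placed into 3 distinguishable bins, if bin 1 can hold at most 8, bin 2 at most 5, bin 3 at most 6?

Without the upper bounds there are C(19,2) = 171 ways to split 17 among 3 bins.
Subtract solutions that violate a single cap (substitute x_i' = x_i − (cap_i+1)): x_1 ≥ 9 gives C(10,2) = 45; x_2 ≥ 6 gives C(13,2) = 78; x_3 ≥ 7 gives C(12,2) = 66. Together 189.
Add back pairs where two caps are both exceeded: 6 + 3 + 15 = 24.
By inclusion–exclusion the count is 171 − 189 + 24 = 6.

6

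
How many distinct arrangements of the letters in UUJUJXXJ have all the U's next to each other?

60

Treat the 3 copies of U as a single block. The multiset to arrange is then {UUU, J, J, J, X, X}, 6 items in all.
That gives (6)!/(3!·2!) = 60 arrangements.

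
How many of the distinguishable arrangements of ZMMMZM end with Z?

5

Fix Z in the last position and arrange the remaining 5 letters.
Those 5 letters have M appearing 4 times, giving (5)!/(4!) = 5.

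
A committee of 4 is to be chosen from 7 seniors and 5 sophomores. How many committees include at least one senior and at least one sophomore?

455

Unrestricted: C(12,4) = 495 ways to pick any 4 of the 12.
Subtract selections that omit an entire group: no seniors → C(5,4) = 5; no sophomores → C(7,4) = 35.
Both groups omitted at once is impossible, so 495 − 40 = 455.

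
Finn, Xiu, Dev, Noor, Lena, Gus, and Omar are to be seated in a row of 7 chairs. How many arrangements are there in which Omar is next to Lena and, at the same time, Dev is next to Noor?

480

Treat {Omar,Lena} as one block (2 orders) and {Dev,Noor} as another (2 orders).
That leaves 5 units to arrange: 2 × 2 × 5! = 4 × 120 = 480.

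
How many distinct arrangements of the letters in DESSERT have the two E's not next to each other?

900

There are 7!/(2!·2!) = 1260 arrangements of DESSERT in total.
Arrangements with the E's together: treat EE as one letter, giving (6)!/(2!) = 360.
Subtracting, 1260 − 360 = 900 arrangements keep the E's apart.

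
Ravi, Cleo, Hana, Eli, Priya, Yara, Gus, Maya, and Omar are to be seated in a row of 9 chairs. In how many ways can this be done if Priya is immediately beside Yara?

80640

Place the 7 others and the Priya-Yara pair as 8 objects in a line; the pair has 2 internal arrangements.
So the count is 2·(8)! = 80640.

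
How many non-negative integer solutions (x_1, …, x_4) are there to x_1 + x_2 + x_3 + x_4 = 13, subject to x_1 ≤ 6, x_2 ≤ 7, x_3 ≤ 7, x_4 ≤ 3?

Ignoring the caps, the number of non-negative solutions to x_1+…+x_4 = 13 is C(16,3) = 560.
Subtract solutions that violate a single cap (substitute x_i' = x_i − (cap_i+1)): x_1 ≥ 7 gives C(9,3) = 84; x_2 ≥ 8 gives C(8,3) = 56; x_3 ≥ 8 gives C(8,3) = 56; x_4 ≥ 4 gives C(12,3) = 220. Together 416.
Add back pairs where two caps are both exceeded: 0 + 0 + 10 + 0 + 4 + 4 = 18.
By inclusion–exclusion the count is 560 − 416 + 18 = 162.

162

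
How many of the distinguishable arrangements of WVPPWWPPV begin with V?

280

Fix V in the first position and arrange the remaining 8 letters.
Those 8 letters have P appearing 4 times and W appearing 3 times, giving (8)!/(4!·3!) = 280.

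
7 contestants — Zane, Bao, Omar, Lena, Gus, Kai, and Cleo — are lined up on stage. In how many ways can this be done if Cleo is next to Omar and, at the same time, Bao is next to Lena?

480

Treat {Cleo,Omar} as one block (2 orders) and {Bao,Lena} as another (2 orders).
That leaves 5 units to arrange: 2 × 2 × 5! = 4 × 120 = 480.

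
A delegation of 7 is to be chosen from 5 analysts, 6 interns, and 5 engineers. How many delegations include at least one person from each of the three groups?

With no constraint there are C(16,7) = 11440 possible selections.
Subtract selections that omit an entire group: no analysts → C(11,7) = 330; no interns → C(10,7) = 120; no engineers → C(11,7) = 330.
Add back selections omitting two groups (i.e. drawn from a single group): C(5,7) + C(6,7) + C(5,7) = 0.
By inclusion–exclusion: 11440 − 780 + 0 = 10660.

10660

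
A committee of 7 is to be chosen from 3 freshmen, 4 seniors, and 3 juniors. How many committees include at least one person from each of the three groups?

118

Total 7-person selections from all 10: C(10,7) = 120.
Subtract selections that omit an entire group: no freshmen → C(7,7) = 1; no seniors → C(6,7) = 0; no juniors → C(7,7) = 1.
Add back selections omitting two groups (i.e. drawn from a single group): C(3,7) + C(4,7) + C(3,7) = 0.
By inclusion–exclusion: 120 − 2 + 0 = 118.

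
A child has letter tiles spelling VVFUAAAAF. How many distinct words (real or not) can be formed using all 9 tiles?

3780

The 9 letters of VVFUAAAAF have repeats: A appearing 4 times, F appearing twice, and V appearing twice.
So there are 9! / (4!·2!·2!) = 3780 distinguishable arrangements.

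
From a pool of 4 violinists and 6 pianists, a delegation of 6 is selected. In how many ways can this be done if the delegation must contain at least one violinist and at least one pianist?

209

With no constraint there are C(10,6) = 210 possible selections.
Selections missing a whole group: no violinists → C(6,6) = 1; no pianists → C(4,6) = 0.
Both groups omitted at once is impossible, so 210 − 1 = 209.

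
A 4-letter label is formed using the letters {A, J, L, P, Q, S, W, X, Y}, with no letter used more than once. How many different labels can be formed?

3024

Choose and order 4 of the 9 symbols: the first letter has 9 options, the next 8, then 7, 6.
9 × 8 × 7 × 6 = 3024.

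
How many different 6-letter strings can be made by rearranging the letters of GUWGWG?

Letter multiplicities in GUWGWG: G×3, U×1, W×2.
Dividing 6! = 720 by 3!·2! = 12 for the repeated letters gives 60.

60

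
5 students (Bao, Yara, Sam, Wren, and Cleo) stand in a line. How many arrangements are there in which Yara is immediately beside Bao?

Place the 3 others and the Yara-Bao pair as 4 objects in a line; the pair has 2 internal arrangements.
That gives 2 × 4! = 2 × 24 = 48.

48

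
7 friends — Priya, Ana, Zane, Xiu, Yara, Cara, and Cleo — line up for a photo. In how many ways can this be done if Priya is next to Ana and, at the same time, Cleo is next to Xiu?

Treat {Priya,Ana} as one block (2 orders) and {Cleo,Xiu} as another (2 orders).
That leaves 5 units to arrange: 2 × 2 × 5! = 4 × 120 = 480.

480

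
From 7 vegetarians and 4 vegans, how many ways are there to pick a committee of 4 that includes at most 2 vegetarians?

155

Split by how many vegetarians are chosen (0 through 2).
Sum: C(7,0)·C(4,4) + C(7,1)·C(4,3) + C(7,2)·C(4,2) = 1 + 28 + 126 = 155.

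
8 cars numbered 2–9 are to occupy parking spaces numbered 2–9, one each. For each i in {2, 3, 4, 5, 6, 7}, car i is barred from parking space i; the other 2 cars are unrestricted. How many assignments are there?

Let Aᵢ (for 2 ≤ i ≤ 7) be the placements that put car i in its forbidden parking space. Any j of these fix j positions, leaving (8−j)! ways to fill the rest, and there are C(6,j) ways to pick which j.
By inclusion–exclusion, the number of valid placements is Σ_{j=0}^{6} (−1)^j C(6,j)·(8−j)!.
Computing: 40320 − 30240 + 10800 − 2400 + 360 − 36 + 2 = 18806.

18806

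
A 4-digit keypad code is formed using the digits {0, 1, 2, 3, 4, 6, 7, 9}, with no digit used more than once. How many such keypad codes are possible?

1680

Choose and order 4 of the 8 symbols: the first digit has 8 options, the next 7, then 6, 5.
That product is 8 × 7 × 6 × 5 = 1680.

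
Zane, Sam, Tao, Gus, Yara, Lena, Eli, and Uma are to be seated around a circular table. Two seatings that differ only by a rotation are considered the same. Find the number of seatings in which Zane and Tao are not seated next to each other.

3600

All circular seatings of 8 people number (7)! = 5040.
Seatings with Zane beside Tao: treat them as a block with 2 internal orders, giving 2 × (6)! = 1440.
Subtracting, 5040 − 1440 = 3600.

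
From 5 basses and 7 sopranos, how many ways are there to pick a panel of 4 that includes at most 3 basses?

Split by how many basses are chosen (0 through 3).
Sum: C(5,0)·C(7,4) + C(5,1)·C(7,3) + C(5,2)·C(7,2) + C(5,3)·C(7,1) = 35 + 175 + 210 + 70 = 490.

490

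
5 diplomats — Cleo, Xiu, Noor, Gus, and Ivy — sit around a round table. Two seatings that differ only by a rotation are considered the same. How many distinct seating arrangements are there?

24

Fix one person's seat to break rotational symmetry; the remaining 4 people can be arranged in (4)! = 24 ways.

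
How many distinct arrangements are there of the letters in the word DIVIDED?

420

The 7 letters of DIVIDED have repeats: D appearing 3 times and I appearing twice.
So there are 7! / (3!·2!) = 420 distinguishable arrangements.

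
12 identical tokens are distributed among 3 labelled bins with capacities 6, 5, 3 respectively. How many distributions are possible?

6

Ignoring the caps, the number of non-negative solutions to x_1+…+x_3 = 12 is C(14,2) = 91.
Subtract solutions that violate a single cap (substitute x_i' = x_i − (cap_i+1)): x_1 ≥ 7 gives C(7,2) = 21; x_2 ≥ 6 gives C(8,2) = 28; x_3 ≥ 4 gives C(10,2) = 45. Together 94.
Add back pairs where two caps are both exceeded: 0 + 3 + 6 = 9.
By inclusion–exclusion the count is 91 − 94 + 9 = 6.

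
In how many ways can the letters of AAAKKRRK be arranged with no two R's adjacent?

There are 8!/(3!·3!·2!) = 560 arrangements of AAAKKRRK in total.
Arrangements with the R's together: treat RR as one letter, giving (7)!/(3!·3!) = 140.
Hence 560 − 140 = 420.

420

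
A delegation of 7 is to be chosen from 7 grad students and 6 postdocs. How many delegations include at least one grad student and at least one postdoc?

1715

With no constraint there are C(13,7) = 1716 possible selections.
Subtract selections that omit an entire group: no grad students → C(6,7) = 0; no postdocs → C(7,7) = 1.
Both groups omitted at once is impossible, so 1716 − 1 = 1715.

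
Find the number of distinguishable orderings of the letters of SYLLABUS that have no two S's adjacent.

There are 8!/(2!·2!) = 10080 arrangements of SYLLABUS in total.
If the two S's are adjacent, glue them into one block, leaving 7 items to arrange: (7)!/(2!) = 2520 ways.
Subtracting, 10080 − 2520 = 7560 arrangements keep the S's apart.

7560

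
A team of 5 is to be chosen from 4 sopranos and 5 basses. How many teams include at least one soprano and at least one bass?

125

Total 5-person selections from all 9: C(9,5) = 126.
Selections missing a whole group: no sopranos → C(5,5) = 1; no basses → C(4,5) = 0.
Both groups omitted at once is impossible, so 126 − 1 = 125.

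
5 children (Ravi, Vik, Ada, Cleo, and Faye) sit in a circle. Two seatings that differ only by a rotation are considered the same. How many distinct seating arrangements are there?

Seat Ravi anywhere (absorbing the rotational symmetry), then permute the other 4: (4)! = 24.

24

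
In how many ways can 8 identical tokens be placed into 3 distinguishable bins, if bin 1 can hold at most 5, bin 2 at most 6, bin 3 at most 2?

15

Without the upper bounds there are C(10,2) = 45 ways to split 8 among 3 bins.
Subtract solutions that violate a single cap (substitute x_i' = x_i − (cap_i+1)): x_1 ≥ 6 gives C(4,2) = 6; x_2 ≥ 7 gives C(3,2) = 3; x_3 ≥ 3 gives C(7,2) = 21. Together 30.
No two caps can be exceeded simultaneously, so the pair terms are all 0.
By inclusion–exclusion the count is 45 − 30 + 0 = 15.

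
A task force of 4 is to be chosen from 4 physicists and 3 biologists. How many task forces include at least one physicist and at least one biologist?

34

With no constraint there are C(7,4) = 35 possible selections.
Selections missing a whole group: no physicists → C(3,4) = 0; no biologists → C(4,4) = 1.
Both groups omitted at once is impossible, so 35 − 1 = 34.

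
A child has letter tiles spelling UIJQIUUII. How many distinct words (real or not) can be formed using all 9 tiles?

The 9 letters of UIJQIUUII have repeats: I appearing 4 times and U appearing 3 times.
Dividing 9! = 362880 by 4!·3! = 144 for the repeated letters gives 2520.

2520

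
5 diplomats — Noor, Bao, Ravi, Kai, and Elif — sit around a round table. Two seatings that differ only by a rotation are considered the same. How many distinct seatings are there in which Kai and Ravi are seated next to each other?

12

Glue Kai and Ravi into a block (2 internal orders). Seating 4 units around a circle gives (3)! arrangements.
So 2 × (3)! = 2 × 6 = 12.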